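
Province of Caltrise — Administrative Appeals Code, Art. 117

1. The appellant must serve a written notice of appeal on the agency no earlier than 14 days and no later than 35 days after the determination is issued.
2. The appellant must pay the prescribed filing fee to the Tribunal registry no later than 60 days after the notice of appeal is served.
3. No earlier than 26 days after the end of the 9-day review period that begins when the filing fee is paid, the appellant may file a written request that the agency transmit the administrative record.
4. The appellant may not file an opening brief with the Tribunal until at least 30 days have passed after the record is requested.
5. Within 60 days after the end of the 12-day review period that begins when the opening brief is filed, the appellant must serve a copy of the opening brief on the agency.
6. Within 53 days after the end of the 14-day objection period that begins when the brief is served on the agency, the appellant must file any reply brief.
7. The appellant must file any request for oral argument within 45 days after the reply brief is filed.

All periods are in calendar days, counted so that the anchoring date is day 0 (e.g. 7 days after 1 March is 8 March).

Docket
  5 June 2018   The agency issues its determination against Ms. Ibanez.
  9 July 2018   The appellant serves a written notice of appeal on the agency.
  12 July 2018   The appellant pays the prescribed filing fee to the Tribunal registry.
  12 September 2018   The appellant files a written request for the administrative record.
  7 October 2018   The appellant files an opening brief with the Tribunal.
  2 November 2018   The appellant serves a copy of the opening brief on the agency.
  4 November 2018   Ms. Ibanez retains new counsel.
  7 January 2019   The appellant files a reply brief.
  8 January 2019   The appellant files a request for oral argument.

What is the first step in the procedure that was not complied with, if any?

Step 4

(1) the permitted window runs from 5 June 2018 + 14 = 19 June 2018 to 5 June 2018 + 35 = 10 July 2018; done 9 July 2018 — within the window.
(2) due by 9 July 2018 + 60 days = 7 September 2018; completed 12 July 2018, before the deadline.
(3) permitted from 21 July 2018 + 26 days = 16 August 2018 onward; done 12 September 2018 — permitted.
(4) permitted from 12 September 2018 + 30 days = 12 October 2018 onward; acted on 7 October 2018, 5 days prematurely.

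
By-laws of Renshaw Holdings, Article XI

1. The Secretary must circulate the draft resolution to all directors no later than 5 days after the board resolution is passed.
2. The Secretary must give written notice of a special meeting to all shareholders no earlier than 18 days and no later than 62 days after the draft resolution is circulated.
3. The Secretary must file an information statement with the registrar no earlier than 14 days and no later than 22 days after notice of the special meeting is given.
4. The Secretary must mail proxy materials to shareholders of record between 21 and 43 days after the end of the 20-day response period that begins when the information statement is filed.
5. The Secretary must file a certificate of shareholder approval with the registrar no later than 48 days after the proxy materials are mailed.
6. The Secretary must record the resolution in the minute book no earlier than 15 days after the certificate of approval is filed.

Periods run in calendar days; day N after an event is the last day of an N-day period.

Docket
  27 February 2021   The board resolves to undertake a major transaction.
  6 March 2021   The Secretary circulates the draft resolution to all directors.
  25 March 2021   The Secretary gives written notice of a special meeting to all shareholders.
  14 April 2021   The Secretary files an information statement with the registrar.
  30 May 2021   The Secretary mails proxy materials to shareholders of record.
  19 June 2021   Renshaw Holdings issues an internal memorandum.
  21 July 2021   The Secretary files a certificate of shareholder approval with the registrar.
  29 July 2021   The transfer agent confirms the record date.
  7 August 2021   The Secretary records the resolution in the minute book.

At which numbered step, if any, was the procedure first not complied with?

Step 1

(1) due by 27 February 2021 + 5 days = 4 March 2021; done 6 March 2021 — 2 days late.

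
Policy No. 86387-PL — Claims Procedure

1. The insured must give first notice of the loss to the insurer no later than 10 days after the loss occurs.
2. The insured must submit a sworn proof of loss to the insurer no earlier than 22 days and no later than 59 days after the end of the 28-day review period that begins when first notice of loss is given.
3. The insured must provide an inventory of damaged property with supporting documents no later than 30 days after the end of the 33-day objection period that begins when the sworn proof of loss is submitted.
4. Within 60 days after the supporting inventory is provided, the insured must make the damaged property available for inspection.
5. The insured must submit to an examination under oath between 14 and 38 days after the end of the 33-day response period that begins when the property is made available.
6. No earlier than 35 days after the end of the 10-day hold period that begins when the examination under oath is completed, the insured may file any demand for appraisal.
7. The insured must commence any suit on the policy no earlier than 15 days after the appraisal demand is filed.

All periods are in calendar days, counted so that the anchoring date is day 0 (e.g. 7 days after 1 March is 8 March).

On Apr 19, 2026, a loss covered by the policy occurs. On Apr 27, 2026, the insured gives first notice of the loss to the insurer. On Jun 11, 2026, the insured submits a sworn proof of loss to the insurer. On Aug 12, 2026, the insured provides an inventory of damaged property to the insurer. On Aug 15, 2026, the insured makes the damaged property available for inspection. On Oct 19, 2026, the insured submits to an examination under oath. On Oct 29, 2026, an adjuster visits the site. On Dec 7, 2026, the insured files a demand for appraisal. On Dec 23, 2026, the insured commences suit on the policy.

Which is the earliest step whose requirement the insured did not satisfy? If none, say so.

Step 2

(1) due by Apr 19, 2026 + 10 days = Apr 29, 2026; done Apr 27, 2026 — timely.
(2) the permitted window runs from May 25, 2026 + 22 = Jun 16, 2026 to May 25, 2026 + 59 = Jul 23, 2026; done Jun 11, 2026 — 5 days before the window opened.
No need to go further; step 2 was not satisfied.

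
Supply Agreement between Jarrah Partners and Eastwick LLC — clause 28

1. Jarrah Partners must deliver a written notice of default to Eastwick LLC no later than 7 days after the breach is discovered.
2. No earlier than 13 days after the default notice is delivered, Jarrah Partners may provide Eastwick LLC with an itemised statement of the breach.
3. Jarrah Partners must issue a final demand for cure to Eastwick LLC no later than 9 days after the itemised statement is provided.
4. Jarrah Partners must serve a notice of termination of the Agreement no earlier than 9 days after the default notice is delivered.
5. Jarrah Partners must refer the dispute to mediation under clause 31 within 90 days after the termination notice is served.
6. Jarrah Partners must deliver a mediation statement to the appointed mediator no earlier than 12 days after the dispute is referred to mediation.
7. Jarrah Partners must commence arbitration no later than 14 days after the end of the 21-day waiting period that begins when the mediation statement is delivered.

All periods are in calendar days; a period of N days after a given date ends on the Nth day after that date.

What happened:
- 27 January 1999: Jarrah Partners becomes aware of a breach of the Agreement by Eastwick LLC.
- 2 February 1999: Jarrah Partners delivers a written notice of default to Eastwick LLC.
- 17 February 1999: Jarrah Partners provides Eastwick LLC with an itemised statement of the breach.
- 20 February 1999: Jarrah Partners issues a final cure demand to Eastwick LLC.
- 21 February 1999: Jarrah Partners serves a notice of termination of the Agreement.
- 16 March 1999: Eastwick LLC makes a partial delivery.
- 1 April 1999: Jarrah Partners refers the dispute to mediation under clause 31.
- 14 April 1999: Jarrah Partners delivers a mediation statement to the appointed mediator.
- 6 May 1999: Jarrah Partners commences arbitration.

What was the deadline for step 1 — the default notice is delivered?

Step 1 runs from 27 January 1999, when the breach is discovered. 7 days after 27 January 1999 is 3 February 1999.

3 February 1999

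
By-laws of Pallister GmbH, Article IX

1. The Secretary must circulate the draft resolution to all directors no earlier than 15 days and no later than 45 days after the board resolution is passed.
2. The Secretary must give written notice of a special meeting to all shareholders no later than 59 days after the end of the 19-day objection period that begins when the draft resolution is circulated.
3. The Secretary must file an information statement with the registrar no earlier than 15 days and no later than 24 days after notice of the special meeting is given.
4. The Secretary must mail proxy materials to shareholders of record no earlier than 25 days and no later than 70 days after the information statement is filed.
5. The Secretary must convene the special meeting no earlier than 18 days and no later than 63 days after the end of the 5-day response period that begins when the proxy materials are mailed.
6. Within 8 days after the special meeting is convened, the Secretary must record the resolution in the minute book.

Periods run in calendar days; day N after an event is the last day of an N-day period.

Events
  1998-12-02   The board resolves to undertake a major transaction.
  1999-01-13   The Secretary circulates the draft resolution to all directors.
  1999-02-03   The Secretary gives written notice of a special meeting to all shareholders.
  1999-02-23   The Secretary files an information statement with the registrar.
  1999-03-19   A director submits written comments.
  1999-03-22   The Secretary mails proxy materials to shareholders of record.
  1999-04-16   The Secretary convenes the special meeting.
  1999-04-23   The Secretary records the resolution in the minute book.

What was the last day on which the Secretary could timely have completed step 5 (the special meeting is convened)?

The proxy materials are mailed on 1999-03-22; the 5-day response period therefore ends 1999-03-27, and step 5 runs from that date. The window is 18–63 days after 1999-03-27; it closes on 1999-05-29.

1999-05-29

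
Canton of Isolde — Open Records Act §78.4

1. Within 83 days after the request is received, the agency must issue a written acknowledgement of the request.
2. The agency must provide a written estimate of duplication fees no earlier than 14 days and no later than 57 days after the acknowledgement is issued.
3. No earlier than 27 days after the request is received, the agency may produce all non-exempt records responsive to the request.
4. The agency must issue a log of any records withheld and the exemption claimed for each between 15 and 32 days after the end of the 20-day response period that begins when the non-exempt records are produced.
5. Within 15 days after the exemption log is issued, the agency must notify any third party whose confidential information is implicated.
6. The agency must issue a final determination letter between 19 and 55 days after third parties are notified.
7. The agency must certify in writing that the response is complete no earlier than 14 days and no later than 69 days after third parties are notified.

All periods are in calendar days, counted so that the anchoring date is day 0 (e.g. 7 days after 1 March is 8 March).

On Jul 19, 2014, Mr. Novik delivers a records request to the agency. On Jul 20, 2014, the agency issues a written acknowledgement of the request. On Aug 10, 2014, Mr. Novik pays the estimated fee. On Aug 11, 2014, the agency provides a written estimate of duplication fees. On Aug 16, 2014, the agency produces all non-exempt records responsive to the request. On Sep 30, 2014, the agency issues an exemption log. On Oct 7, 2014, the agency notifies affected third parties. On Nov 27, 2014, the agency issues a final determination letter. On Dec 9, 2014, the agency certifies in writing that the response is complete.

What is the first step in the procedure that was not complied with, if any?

Step 1: 83 days after Jul 19, 2014 (when the request is received) is Oct 10, 2014; done Jul 20, 2014 — timely.
Step 2: the window is 14–57 days after Jul 20, 2014 (when the acknowledgement is issued), so Aug 3, 2014 through Sep 15, 2014; done Aug 11, 2014 — within the window.
Step 3: the earliest permitted date is 27 days after Jul 19, 2014 (when the request is received), i.e. Aug 15, 2014; Aug 16, 2014 is on or after that date.
Step 4: the window is 15–32 days after Sep 5, 2014 (end of the 20-day response period, which began when the non-exempt records are produced on Aug 16, 2014), so Sep 20, 2014 through Oct 7, 2014; Sep 30, 2014 falls inside that range.
Step 5: 15 days after Sep 30, 2014 (when the exemption log is issued) is Oct 15, 2014; Oct 7, 2014 is within that limit.
Step 6: the window is 19–55 days after Oct 7, 2014 (when third parties are notified), so Oct 26, 2014 through Dec 1, 2014; done Nov 27, 2014, which is between those dates.
Step 7: the window is 14–69 days after Oct 7, 2014 (when third parties are notified), so Oct 21, 2014 through Dec 15, 2014; done Dec 9, 2014, which is between those dates.

None — every step was satisfied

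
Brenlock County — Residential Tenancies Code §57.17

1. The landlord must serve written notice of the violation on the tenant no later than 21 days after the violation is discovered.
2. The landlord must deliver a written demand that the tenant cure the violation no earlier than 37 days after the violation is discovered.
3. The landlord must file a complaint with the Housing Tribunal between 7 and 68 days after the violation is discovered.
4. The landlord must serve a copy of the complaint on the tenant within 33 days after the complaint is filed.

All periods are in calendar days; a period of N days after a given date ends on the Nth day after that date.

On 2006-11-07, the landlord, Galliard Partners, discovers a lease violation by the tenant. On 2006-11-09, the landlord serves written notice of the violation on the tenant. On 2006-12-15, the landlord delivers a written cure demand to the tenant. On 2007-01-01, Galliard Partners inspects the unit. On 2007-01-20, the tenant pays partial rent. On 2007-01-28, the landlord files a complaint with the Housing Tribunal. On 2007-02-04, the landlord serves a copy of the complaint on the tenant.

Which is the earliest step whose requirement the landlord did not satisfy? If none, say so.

Step 1: 21 days after 2006-11-07 (when the violation is discovered) is 2006-11-28; completed 2006-11-09, before the deadline.
Step 2: the earliest permitted date is 37 days after 2006-11-07 (when the violation is discovered), i.e. 2006-12-14; done 2006-12-15 — permitted.
Step 3: the window is 7–68 days after 2006-11-07 (when the violation is discovered), so 2006-11-14 through 2007-01-14; 2007-01-28 is 14 days past the end of the window.
That is the first point of non-compliance.

Step 3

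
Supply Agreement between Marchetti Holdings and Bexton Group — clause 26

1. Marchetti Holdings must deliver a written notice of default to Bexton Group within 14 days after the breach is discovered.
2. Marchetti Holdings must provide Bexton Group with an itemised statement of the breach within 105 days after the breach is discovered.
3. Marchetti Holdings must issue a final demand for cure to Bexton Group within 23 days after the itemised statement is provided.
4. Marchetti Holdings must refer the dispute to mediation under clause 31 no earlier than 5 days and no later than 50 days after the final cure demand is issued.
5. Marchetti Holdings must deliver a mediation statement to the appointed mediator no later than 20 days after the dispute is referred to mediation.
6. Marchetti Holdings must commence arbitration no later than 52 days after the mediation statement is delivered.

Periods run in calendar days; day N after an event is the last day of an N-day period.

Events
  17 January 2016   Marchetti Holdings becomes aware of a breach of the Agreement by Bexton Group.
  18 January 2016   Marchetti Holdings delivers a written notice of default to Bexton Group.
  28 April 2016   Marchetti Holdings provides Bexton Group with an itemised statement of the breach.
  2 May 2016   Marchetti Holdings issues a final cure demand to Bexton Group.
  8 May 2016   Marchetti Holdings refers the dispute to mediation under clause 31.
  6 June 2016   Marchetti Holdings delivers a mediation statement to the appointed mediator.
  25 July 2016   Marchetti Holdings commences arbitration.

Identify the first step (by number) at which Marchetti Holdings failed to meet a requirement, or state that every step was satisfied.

Step 5

(1) due by 17 January 2016 + 14 days = 31 January 2016; completed 18 January 2016, before the deadline.
(2) due by 17 January 2016 + 105 days = 1 May 2016; 28 April 2016 is within that limit.
(3) due by 28 April 2016 + 23 days = 21 May 2016; 2 May 2016 is within that limit.
(4) the permitted window runs from 2 May 2016 + 5 = 7 May 2016 to 2 May 2016 + 50 = 21 June 2016; done 8 May 2016, which is between those dates.
(5) due by 8 May 2016 + 20 days = 28 May 2016; done 6 June 2016 — 9 days late.
The procedure was therefore not followed at step 5.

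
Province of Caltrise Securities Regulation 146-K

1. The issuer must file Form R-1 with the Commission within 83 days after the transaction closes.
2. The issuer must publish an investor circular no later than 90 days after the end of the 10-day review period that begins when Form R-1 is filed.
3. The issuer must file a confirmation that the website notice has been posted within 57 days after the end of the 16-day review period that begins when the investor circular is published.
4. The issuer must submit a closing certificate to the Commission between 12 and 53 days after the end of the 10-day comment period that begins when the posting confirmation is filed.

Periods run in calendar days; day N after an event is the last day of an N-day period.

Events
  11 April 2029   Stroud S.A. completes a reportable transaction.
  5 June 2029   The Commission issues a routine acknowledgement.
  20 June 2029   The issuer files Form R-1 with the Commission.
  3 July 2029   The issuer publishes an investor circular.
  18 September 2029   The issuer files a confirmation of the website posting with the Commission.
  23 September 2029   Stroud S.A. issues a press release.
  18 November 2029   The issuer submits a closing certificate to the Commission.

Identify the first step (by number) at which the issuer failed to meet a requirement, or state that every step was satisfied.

Step 3

(1) due by 11 April 2029 + 83 days = 3 July 2029; 20 June 2029 is within that limit.
(2) due by 30 June 2029 + 90 days = 28 September 2029; done 3 July 2029 — timely.
(3) due by 19 July 2029 + 57 days = 14 September 2029; 18 September 2029 misses that deadline by 4 days.
Later steps need not be reached.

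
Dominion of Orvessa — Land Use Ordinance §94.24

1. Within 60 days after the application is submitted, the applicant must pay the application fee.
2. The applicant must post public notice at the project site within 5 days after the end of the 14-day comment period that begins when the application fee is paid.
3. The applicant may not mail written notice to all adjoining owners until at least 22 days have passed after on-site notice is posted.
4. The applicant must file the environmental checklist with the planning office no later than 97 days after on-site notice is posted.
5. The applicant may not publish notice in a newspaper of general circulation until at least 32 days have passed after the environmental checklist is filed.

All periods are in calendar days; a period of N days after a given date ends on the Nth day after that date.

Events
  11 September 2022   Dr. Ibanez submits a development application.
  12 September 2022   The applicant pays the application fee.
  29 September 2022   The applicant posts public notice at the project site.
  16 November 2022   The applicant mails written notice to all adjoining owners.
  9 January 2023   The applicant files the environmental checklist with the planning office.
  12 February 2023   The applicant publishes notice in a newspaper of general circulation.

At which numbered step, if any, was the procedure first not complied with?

Step 1: 60 days after 11 September 2022 (when the application is submitted) is 10 November 2022; 12 September 2022 is within that limit.
Step 2: 5 days after 26 September 2022 (end of the 14-day comment period, which began when the application fee is paid on 12 September 2022) is 1 October 2022; completed 29 September 2022, before the deadline.
Step 3: the earliest permitted date is 22 days after 29 September 2022 (when on-site notice is posted), i.e. 21 October 2022; done 16 November 2022 — permitted.
Step 4: 97 days after 29 September 2022 (when on-site notice is posted) is 4 January 2023; done 9 January 2023 — 5 days late.
The procedure was therefore not followed at step 4.

Step 4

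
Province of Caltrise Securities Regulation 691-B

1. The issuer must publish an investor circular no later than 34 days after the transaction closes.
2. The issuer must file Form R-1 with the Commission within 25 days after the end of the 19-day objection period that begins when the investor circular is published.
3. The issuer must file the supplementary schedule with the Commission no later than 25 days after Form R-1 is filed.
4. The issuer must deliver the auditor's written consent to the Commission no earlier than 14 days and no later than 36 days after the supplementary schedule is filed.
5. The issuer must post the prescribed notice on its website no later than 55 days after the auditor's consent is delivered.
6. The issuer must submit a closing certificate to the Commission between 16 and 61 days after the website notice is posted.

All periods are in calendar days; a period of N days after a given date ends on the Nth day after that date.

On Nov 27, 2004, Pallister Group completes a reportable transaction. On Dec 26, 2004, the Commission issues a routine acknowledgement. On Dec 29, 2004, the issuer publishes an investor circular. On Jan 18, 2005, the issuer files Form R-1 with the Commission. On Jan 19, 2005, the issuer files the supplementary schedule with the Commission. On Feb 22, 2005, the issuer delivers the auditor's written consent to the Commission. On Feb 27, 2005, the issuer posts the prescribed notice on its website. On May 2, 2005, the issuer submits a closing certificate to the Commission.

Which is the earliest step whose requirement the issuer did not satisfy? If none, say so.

Step 6

Step 1: 34 days after Nov 27, 2004 (when the transaction closes) is Dec 31, 2004; done Dec 29, 2004 — timely.
Step 2: 25 days after Jan 17, 2005 (end of the 19-day objection period, which began when the investor circular is published on Dec 29, 2004) is Feb 11, 2005; completed Jan 18, 2005, before the deadline.
Step 3: 25 days after Jan 18, 2005 (when Form R-1 is filed) is Feb 12, 2005; Jan 19, 2005 is within that limit.
Step 4: the window is 14–36 days after Jan 19, 2005 (when the supplementary schedule is filed), so Feb 2, 2005 through Feb 24, 2005; done Feb 22, 2005, which is between those dates.
Step 5: 55 days after Feb 22, 2005 (when the auditor's consent is delivered) is Apr 18, 2005; Feb 27, 2005 is within that limit.
Step 6: the window is 16–61 days after Feb 27, 2005 (when the website notice is posted), so Mar 15, 2005 through Apr 29, 2005; May 2, 2005 is 3 days past the end of the window.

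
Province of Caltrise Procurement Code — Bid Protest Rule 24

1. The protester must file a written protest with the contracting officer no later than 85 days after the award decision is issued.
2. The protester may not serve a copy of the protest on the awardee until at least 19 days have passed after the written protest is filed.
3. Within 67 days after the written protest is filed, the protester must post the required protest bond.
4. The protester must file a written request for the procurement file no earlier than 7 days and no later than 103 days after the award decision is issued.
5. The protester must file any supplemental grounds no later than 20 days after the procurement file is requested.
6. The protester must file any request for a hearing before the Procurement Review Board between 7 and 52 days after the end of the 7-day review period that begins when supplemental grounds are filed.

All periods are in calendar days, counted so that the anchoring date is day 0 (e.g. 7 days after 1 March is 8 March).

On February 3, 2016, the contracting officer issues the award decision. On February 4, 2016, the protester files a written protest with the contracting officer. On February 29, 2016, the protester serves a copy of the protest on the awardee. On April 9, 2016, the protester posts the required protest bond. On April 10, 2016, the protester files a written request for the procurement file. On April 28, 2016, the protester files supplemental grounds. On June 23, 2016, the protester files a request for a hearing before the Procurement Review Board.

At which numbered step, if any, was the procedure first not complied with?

Step 1: 85 days after February 3, 2016 (when the award decision is issued) is April 28, 2016; done February 4, 2016 — timely.
Step 2: the earliest permitted date is 19 days after February 4, 2016 (when the written protest is filed), i.e. February 23, 2016; done February 29, 2016 — permitted.
Step 3: 67 days after February 4, 2016 (when the written protest is filed) is April 11, 2016; April 9, 2016 is within that limit.
Step 4: the window is 7–103 days after February 3, 2016 (when the award decision is issued), so February 10, 2016 through May 16, 2016; done April 10, 2016 — within the window.
Step 5: 20 days after April 10, 2016 (when the procurement file is requested) is April 30, 2016; done April 28, 2016 — timely.
Step 6: the window is 7–52 days after May 5, 2016 (end of the 7-day review period, which began when supplemental grounds are filed on April 28, 2016), so May 12, 2016 through June 26, 2016; done June 23, 2016, which is between those dates.

None — every step was satisfied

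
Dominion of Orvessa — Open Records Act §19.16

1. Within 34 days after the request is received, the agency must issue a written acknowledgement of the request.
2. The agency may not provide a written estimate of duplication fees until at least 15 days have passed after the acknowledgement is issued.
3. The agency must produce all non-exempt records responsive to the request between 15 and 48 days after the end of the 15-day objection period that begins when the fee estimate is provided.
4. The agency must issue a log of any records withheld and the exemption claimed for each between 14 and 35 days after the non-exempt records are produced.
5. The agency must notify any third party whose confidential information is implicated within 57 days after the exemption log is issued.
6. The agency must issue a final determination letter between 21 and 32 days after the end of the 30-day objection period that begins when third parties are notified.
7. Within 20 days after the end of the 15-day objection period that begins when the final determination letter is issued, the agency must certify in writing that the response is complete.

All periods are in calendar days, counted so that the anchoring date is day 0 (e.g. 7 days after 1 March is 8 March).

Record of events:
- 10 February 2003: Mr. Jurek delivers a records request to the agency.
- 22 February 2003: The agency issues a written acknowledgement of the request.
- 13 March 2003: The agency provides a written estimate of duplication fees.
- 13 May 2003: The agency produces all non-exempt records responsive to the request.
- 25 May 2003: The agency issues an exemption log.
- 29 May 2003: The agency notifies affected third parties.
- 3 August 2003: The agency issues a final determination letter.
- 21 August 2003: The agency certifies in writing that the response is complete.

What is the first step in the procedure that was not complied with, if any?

Step 4

Step 1: 34 days after 10 February 2003 (when the request is received) is 16 March 2003; 22 February 2003 is within that limit.
Step 2: the earliest permitted date is 15 days after 22 February 2003 (when the acknowledgement is issued), i.e. 9 March 2003; 13 March 2003 is on or after that date.
Step 3: the window is 15–48 days after 28 March 2003 (end of the 15-day objection period, which began when the fee estimate is provided on 13 March 2003), so 12 April 2003 through 15 May 2003; 13 May 2003 falls inside that range.
Step 4: the window is 14–35 days after 13 May 2003 (when the non-exempt records are produced), so 27 May 2003 through 17 June 2003; done 25 May 2003 — 2 days before the window opened.
Later steps need not be reached.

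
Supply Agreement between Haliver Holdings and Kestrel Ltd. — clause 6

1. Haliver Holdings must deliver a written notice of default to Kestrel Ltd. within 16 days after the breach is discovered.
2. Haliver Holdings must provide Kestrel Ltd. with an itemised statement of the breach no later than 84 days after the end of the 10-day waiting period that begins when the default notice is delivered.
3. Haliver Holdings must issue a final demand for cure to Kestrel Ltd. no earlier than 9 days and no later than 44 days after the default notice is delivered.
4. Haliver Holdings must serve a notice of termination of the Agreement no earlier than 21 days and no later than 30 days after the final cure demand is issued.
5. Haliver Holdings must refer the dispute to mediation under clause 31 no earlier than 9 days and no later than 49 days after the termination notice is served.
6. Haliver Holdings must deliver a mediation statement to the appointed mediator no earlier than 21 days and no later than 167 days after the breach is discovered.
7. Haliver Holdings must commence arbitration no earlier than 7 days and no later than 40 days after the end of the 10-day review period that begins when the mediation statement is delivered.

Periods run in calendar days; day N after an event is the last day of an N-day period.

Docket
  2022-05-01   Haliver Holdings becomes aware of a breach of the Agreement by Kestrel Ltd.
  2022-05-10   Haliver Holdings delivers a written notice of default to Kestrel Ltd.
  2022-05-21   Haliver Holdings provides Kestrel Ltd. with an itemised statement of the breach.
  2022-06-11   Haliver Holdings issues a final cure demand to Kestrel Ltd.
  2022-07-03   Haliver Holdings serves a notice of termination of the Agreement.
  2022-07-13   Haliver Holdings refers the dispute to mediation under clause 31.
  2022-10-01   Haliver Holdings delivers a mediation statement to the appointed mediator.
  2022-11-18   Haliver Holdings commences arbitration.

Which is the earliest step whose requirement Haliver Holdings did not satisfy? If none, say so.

None — every step was satisfied

Step 1 — counting 16 days from 2022-05-01 (when the breach is discovered) gives a deadline of 2022-05-17; done 2022-05-10 — timely.
Step 2 — counting 84 days from 2022-05-20 (end of the 10-day waiting period, which began when the default notice is delivered on 2022-05-10) gives a deadline of 2022-08-12; done 2022-05-21 — timely.
Step 3 — 9 and 44 days from 2022-05-10 (when the default notice is delivered) are 2022-05-19 and 2022-06-23 respectively; done 2022-06-11 — within the window.
Step 4 — 21 and 30 days from 2022-06-11 (when the final cure demand is issued) are 2022-07-02 and 2022-07-11 respectively; 2022-07-03 falls inside that range.
Step 5 — 9 and 49 days from 2022-07-03 (when the termination notice is served) are 2022-07-12 and 2022-08-21 respectively; done 2022-07-13 — within the window.
Step 6 — 21 and 167 days from 2022-05-01 (when the breach is discovered) are 2022-05-22 and 2022-10-15 respectively; done 2022-10-01 — within the window.
Step 7 — 7 and 40 days from 2022-10-11 (end of the 10-day review period, which began when the mediation statement is delivered on 2022-10-01) are 2022-10-18 and 2022-11-20 respectively; done 2022-11-18, which is between those dates.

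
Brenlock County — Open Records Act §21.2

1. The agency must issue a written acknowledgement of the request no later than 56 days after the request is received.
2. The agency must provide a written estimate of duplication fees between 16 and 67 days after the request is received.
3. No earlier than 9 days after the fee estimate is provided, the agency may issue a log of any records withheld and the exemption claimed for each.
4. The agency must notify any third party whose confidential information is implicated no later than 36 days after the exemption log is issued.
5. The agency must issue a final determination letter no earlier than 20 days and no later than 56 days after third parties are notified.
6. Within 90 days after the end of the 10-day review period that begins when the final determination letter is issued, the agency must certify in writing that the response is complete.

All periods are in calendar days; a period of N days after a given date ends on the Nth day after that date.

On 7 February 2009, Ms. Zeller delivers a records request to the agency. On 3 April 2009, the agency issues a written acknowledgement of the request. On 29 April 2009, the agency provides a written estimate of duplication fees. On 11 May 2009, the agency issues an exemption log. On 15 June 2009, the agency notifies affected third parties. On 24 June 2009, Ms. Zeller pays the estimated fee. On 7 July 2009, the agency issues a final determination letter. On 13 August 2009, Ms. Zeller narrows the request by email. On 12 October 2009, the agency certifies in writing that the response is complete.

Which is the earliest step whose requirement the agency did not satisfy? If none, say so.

Step 1 — counting 56 days from 7 February 2009 (when the request is received) gives a deadline of 4 April 2009; done 3 April 2009 — timely.
Step 2 — 16 and 67 days from 7 February 2009 (when the request is received) are 23 February 2009 and 15 April 2009 respectively; 29 April 2009 is 14 days past the end of the window.

Step 2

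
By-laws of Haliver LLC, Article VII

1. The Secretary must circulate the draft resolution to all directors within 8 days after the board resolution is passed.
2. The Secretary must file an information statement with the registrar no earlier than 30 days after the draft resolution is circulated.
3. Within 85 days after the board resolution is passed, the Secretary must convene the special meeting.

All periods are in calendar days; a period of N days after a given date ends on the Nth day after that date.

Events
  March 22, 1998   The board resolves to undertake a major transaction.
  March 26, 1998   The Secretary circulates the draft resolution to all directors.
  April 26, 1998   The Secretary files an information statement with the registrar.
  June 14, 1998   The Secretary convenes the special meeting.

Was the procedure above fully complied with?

(1) due by March 22, 1998 + 8 days = March 30, 1998; March 26, 1998 is within that limit.
(2) permitted from March 26, 1998 + 30 days = April 25, 1998 onward; done April 26, 1998 — permitted.
(3) due by March 22, 1998 + 85 days = June 15, 1998; June 14, 1998 is within that limit.

Yes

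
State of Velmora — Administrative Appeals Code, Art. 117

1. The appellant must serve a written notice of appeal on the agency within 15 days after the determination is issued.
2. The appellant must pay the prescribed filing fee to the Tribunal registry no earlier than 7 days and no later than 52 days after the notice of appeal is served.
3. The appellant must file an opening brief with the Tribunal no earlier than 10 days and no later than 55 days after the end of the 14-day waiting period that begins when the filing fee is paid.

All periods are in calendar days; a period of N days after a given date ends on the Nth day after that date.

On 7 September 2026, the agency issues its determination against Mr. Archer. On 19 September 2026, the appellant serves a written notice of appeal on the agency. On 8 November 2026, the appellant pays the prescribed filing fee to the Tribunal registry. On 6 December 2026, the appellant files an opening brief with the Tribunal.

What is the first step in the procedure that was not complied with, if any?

Step 1 — counting 15 days from 7 September 2026 (when the determination is issued) gives a deadline of 22 September 2026; 19 September 2026 is within that limit.
Step 2 — 7 and 52 days from 19 September 2026 (when the notice of appeal is served) are 26 September 2026 and 10 November 2026 respectively; 8 November 2026 falls inside that range.
Step 3 — 10 and 55 days from 22 November 2026 (end of the 14-day waiting period, which began when the filing fee is paid on 8 November 2026) are 2 December 2026 and 16 January 2027 respectively; done 6 December 2026, which is between those dates.

None — every step was satisfied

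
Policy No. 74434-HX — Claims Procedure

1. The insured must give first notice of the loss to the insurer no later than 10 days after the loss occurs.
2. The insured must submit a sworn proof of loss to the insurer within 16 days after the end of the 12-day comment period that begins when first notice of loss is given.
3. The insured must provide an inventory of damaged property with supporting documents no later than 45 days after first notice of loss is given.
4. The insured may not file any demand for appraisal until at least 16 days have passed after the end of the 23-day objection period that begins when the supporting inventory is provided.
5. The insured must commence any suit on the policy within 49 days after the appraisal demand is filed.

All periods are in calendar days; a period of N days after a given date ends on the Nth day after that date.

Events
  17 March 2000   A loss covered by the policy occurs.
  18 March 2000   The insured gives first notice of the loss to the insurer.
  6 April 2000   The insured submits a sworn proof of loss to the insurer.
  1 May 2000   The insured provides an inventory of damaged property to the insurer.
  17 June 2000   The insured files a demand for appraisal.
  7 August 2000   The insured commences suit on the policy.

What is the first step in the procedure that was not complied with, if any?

Step 5

Step 1: 10 days after 17 March 2000 (when the loss occurs) is 27 March 2000; completed 18 March 2000, before the deadline.
Step 2: 16 days after 30 March 2000 (end of the 12-day comment period, which began when first notice of loss is given on 18 March 2000) is 15 April 2000; completed 6 April 2000, before the deadline.
Step 3: 45 days after 18 March 2000 (when first notice of loss is given) is 2 May 2000; 1 May 2000 is within that limit.
Step 4: the earliest permitted date is 16 days after 24 May 2000 (end of the 23-day objection period, which began when the supporting inventory is provided on 1 May 2000), i.e. 9 June 2000; 17 June 2000 is on or after that date.
Step 5: 49 days after 17 June 2000 (when the appraisal demand is filed) is 5 August 2000; 7 August 2000 misses that deadline by 2 days.
The procedure was therefore not followed at step 5.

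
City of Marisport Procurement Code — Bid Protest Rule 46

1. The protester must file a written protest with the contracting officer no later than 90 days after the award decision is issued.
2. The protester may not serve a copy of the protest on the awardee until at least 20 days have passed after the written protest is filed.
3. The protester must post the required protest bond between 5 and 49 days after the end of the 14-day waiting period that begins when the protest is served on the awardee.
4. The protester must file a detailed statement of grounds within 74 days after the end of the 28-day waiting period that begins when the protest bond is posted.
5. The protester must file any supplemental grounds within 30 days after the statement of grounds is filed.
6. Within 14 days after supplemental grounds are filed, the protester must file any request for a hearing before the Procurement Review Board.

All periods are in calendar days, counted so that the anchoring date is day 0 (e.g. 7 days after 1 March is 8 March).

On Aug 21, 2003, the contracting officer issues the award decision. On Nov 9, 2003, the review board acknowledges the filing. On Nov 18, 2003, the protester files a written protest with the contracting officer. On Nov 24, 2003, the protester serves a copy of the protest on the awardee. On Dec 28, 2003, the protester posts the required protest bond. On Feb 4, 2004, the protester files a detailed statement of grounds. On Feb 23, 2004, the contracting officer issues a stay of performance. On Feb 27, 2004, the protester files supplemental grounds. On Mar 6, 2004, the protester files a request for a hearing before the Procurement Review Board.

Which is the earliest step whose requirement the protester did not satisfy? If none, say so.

(1) due by Aug 21, 2003 + 90 days = Nov 19, 2003; Nov 18, 2003 is within that limit.
(2) permitted from Nov 18, 2003 + 20 days = Dec 8, 2003 onward; acted on Nov 24, 2003, 14 days prematurely.

Step 2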